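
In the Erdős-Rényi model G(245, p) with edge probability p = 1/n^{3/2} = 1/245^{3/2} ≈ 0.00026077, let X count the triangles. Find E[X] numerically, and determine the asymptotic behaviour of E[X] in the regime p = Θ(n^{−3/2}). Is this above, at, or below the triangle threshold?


Number of potential triangles: C(245, 3) = 2421090.
Each occurs with probability p³ ≈ (0.00026077)³ ≈ 1.7731792e-11.
By linearity: E[X] = C(245, 3)·p³ ≈ 2421090 · 1.7731792e-11 ≈ 0.00004.
Since α = 3/2 > 1, p = c/n^{3/2} = o(1/n) is below the triangle threshold p ~ 1/n. Asymptotically E[X] ~ (c³/6)·n^{3(1−α)} = (1³/6)·n^{-1.5} → 0, so by Markov's inequality G has no triangles w.h.p.

E[X] ≈ 0.00004; in regime p = Θ(1/n^{3/2}) E[X] tends to 0 (below the triangle threshold p ~ 1/n).


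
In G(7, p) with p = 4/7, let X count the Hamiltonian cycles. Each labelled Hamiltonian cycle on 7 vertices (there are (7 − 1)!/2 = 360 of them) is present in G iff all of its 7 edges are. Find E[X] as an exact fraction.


K_7 has (7 − 1)!/2 = 360 labelled Hamiltonian cycles.
For each such Hamiltonian cycle H, let X_H = 1 if all 7 edges of H are present in G. Then P[X_H = 1] = p^{7} = (4/7)^{7} = 16384/823543.
By linearity of expectation: E[X] = Σ_H E[X_H] = 360 · p^{7} = 360 · 16384/823543 = 5898240/823543.
Numerically: E[X] ≈ 7.162.

E[X] = 360 · (4/7)^{7} = 5898240/823543 ≈ 7.162.


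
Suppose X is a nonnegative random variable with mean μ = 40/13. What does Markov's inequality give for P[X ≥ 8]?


μ = E[X] = 40/13, a = 8.
Markov: P[X ≥ 8] ≤ μ/a = (40/13)/8 = 5/13.
Numerically: ≈ 0.384615.
(Since a = 8 > μ = 3.076923, the bound 5/13 is < 1 and informative.)

P[X ≥ 8] ≤ 5/13 ≈ 0.384615.


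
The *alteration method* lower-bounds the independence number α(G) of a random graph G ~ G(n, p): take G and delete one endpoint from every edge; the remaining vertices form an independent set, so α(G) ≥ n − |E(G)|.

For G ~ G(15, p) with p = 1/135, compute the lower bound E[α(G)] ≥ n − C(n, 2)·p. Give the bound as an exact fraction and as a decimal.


E[|E(G)|] = C(15, 2)·p = 105 · (1/135) = 7/9.
E[α(G)] ≥ n − E[|E(G)|] = 15 − 7/9 = 128/9.
Numerically: ≈ 14.222.
(This is only a lower bound; the true E[α(G)] may be larger.)

E[α(G)] ≥ 128/9 ≈ 14.222.


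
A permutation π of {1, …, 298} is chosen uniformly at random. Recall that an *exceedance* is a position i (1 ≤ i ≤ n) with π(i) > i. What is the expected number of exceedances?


Write X = Σ_{i=1}^{298} X_i, where X_i = 1_{π(i) > i}.
For each fixed i, π(i) is uniform over {1, …, 298} (marginal of a uniform permutation), so P[π(i) > i] = (n − i)/n. Summing: Σ_{i=1}^{298} (n − i)/n = (0 + 1 + … + 297)/298 = 298(298 − 1)/(2·298) = (298 − 1)/2.
Hence E[X] = Σ_{i=1}^{298} (298 − i)/298 = 297/2 ≈ 148.500.

E[X] = 297/2 = 148.500.


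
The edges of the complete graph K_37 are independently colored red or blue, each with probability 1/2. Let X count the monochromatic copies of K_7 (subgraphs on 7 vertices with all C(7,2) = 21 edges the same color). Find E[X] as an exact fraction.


Let X = Σ_S X_S over the C(37, 7) = 10295472 subsets S of size 7, where X_S = 1 if the K_7 on S is monochromatic.
For a fixed S, the K_7 on S has C(7, 2) = 21 edges. P[all 21 edges red] = (1/2)^21, and likewise for blue, so P[monochromatic] = 2·(1/2)^21 = 2^{1 − 21} = 1/1048576.
Summing: E[X] = C(37, 7) · 2^{1 − 21} = 10295472 · 1/1048576 = 643467/65536.
Numerically: E[X] ≈ 9.818527.

E[X] = C(37,7)·2^(1−C(7,2)) = 643467/65536 ≈ 9.818527.


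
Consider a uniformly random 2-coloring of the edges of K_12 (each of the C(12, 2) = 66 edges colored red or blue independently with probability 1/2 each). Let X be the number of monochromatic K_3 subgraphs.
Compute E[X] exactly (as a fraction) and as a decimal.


Let X = Σ_S X_S over the C(12, 3) = 220 subsets S of size 3, where X_S = 1 if the K_3 on S is monochromatic.
For a fixed S, the K_3 on S has C(3, 2) = 3 edges. P[all 3 edges red] = (1/2)^3, and likewise for blue, so P[monochromatic] = 2·(1/2)^3 = 2^{1 − 3} = 1/4.
By linearity of expectation: E[X] = C(12, 3) · 2^{1 − 3} = 220 · 1/4 = 55.
Numerically: E[X] ≈ 55.000.

E[X] = C(12,3)·2^(1−C(3,2)) = 55 ≈ 55.000.


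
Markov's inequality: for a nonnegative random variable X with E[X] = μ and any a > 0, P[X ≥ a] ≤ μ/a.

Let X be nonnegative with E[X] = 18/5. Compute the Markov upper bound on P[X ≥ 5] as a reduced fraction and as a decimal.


μ = E[X] = 18/5, a = 5.
Markov: P[X ≥ 5] ≤ μ/a = (18/5)/5 = 18/25.
Numerically: ≈ 0.7200.
(Since a = 5 > μ = 3.6000, the bound 18/25 is < 1 and informative.)

P[X ≥ 5] ≤ 18/25 ≈ 0.7200.


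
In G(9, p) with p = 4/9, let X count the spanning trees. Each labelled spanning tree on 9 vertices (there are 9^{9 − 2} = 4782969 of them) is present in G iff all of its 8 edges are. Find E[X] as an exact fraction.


K_9 has 9^{9 − 2} = 4782969 labelled spanning trees.
For each such spanning tree H, let X_H = 1 if all 8 edges of H are present in G. Then P[X_H = 1] = p^{8} = (4/9)^{8} = 65536/43046721.
Summing the indicators: E[X] = Σ_H E[X_H] = 4782969 · p^{8} = 4782969 · 65536/43046721 = 65536/9.
Numerically: E[X] ≈ 7281.8.

E[X] = 4782969 · (4/9)^{8} = 65536/9 ≈ 7281.8.


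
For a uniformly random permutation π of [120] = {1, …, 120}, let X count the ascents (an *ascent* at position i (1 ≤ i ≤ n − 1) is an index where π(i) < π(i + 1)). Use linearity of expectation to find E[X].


Write X = Σ X_I over i = 1, …, 119, with X_I the indicator of one ascent.
There are 119 indicators.
For each fixed i, the pair (π(i), π(i+1)) is a uniformly random ordered pair of distinct values from {1, …, 120}; by symmetry P[π(i) < π(i+1)] = 1/2.
By linearity: E[X] = 119 · (1/2) = (120 − 1) · (1/2) = 119/2 ≈ 59.500.

E[X] = 119/2 = 59.500.


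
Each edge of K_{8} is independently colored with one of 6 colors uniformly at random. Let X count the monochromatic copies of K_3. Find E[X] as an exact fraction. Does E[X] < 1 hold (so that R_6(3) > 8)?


E[X] = C(8, 3) · 6^{1 − 3} = 56 · 6^{−2} = 56/36.
As a reduced fraction: E[X] = 14/9 ≈ 1.5556.
Is E[X] < 1? NO.
Since E[X] ≥ 1, the first-moment bound is inconclusive at n = 8; it does NOT by itself certify R_6(3) > 8.

E[X] = 14/9 ≈ 1.5556; E[X] ≥ 1; first-moment method inconclusive here.


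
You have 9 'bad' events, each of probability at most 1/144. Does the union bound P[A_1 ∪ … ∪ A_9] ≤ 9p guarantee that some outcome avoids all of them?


Union bound: P[∪_{i=1}^{9} A_i] ≤ Σ_i P[A_i] ≤ 9·p = 9·(1/144) = 1/16.
Numerically: 1/16 ≈ 0.06250.
Is 1/16 < 1? YES.
Since P[∪ A_i] ≤ 1/16 < 1, the complement has P[∩ A_i^c] ≥ 1 − 1/16 = 15/16 > 0, so some outcome avoids every A_i.

9·p = 1/16 ≈ 0.06250; existence CERTIFIED by the union bound.


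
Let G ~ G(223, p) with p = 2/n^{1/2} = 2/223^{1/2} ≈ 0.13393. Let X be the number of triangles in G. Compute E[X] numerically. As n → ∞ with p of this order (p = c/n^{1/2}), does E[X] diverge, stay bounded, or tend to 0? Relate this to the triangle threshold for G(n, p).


Number of potential triangles: C(223, 3) = 1823471.
Each occurs with probability p³ ≈ (0.13393)³ ≈ 2.40233015e-03.
By linearity: E[X] = C(223, 3)·p³ ≈ 1823471 · 2.40233015e-03 ≈ 4380.579367.
Since α = 1/2 < 1, p = c/n^{1/2} ≫ 1/n is above the triangle threshold p ~ 1/n. Asymptotically E[X] ~ (c³/6)·n^{3(1−α)} = (2³/6)·n^{1.5} → ∞; triangles are abundant w.h.p.

E[X] ≈ 4380.579367; in regime p = Θ(1/n^{1/2}) E[X] diverges (above the triangle threshold p ~ 1/n).


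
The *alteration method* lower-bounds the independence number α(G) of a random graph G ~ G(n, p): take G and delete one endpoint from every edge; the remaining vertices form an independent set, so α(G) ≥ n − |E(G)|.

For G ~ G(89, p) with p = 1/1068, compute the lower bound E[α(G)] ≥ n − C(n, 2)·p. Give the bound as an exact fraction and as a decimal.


E[|E(G)|] = C(89, 2)·p = 3916 · (1/1068) = 11/3.
E[α(G)] ≥ n − E[|E(G)|] = 89 − 11/3 = 256/3.
Numerically: ≈ 85.33333.
(This is only a lower bound; the true E[α(G)] may be larger.)

E[α(G)] ≥ 256/3 ≈ 85.33333.


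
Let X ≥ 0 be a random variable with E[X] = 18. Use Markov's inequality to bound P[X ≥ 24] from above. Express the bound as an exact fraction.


μ = E[X] = 18, a = 24.
Markov: P[X ≥ 24] ≤ μ/a = (18)/24 = 3/4.
Numerically: ≈ 0.750.
(Since a = 24 > μ = 18.000, the bound 3/4 is < 1 and informative.)

P[X ≥ 24] ≤ 3/4 ≈ 0.750.


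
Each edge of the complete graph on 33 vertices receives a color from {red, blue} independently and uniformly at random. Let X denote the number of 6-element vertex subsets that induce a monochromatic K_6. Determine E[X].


Let X = Σ_S X_S over the C(33, 6) = 1107568 subsets S of size 6, where X_S = 1 if the K_6 on S is monochromatic.
For a fixed S, the K_6 on S has C(6, 2) = 15 edges. P[all 15 edges red] = (1/2)^15, and likewise for blue, so P[monochromatic] = 2·(1/2)^15 = 2^{1 − 15} = 1/16384.
By linearity: E[X] = C(33, 6) · 2^{1 − 15} = 1107568 · 1/16384 = 69223/1024.
Numerically: E[X] ≈ 67.600586.

E[X] = C(33,6)·2^(1−C(6,2)) = 69223/1024 ≈ 67.600586.


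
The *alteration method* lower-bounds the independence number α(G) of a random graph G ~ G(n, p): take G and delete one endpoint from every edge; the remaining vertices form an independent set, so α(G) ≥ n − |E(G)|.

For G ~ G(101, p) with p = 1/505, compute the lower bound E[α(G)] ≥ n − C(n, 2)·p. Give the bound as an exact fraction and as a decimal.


E[|E(G)|] = C(101, 2)·p = 5050 · (1/505) = 10.
E[α(G)] ≥ n − E[|E(G)|] = 101 − 10 = 91.
Numerically: ≈ 91.000000.
(This is only a lower bound; the true E[α(G)] may be larger.)

E[α(G)] ≥ 91 ≈ 91.000000.


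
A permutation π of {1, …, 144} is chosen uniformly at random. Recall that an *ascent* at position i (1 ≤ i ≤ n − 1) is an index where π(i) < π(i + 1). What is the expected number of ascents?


Write X = Σ X_I over i = 1, …, 143, with X_I the indicator of one ascent.
There are 143 indicators.
For each fixed i, the pair (π(i), π(i+1)) is a uniformly random ordered pair of distinct values from {1, …, 144}; by symmetry P[π(i) < π(i+1)] = 1/2.
By linearity: E[X] = 143 · (1/2) = (144 − 1) · (1/2) = 143/2 ≈ 71.50000.

E[X] = 143/2 = 71.50000.


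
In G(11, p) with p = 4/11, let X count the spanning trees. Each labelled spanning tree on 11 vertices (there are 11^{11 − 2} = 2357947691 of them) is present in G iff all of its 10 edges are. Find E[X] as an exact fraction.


K_11 has 11^{11 − 2} = 2357947691 labelled spanning trees.
For each such spanning tree H, let X_H = 1 if all 10 edges of H are present in G. Then P[X_H = 1] = p^{10} = (4/11)^{10} = 1048576/25937424601.
By linearity: E[X] = Σ_H E[X_H] = 2357947691 · p^{10} = 2357947691 · 1048576/25937424601 = 1048576/11.
Numerically: E[X] ≈ 95325.1.

E[X] = 2357947691 · (4/11)^{10} = 1048576/11 ≈ 95325.1.


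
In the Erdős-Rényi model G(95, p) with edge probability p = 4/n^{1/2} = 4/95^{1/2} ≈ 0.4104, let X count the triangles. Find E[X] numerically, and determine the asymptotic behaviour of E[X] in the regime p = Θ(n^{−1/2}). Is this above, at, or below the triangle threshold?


Number of potential triangles: C(95, 3) = 138415.
Each occurs with probability p³ ≈ (0.4104)³ ≈ 6.911854e-02.
By linearity: E[X] = C(95, 3)·p³ ≈ 138415 · 6.911854e-02 ≈ 9567.0429.
Since α = 1/2 < 1, p = c/n^{1/2} ≫ 1/n is above the triangle threshold p ~ 1/n. Asymptotically E[X] ~ (c³/6)·n^{3(1−α)} = (4³/6)·n^{1.5} → ∞; triangles are abundant w.h.p.

E[X] ≈ 9567.0429; in regime p = Θ(1/n^{1/2}) E[X] diverges (above the triangle threshold p ~ 1/n).


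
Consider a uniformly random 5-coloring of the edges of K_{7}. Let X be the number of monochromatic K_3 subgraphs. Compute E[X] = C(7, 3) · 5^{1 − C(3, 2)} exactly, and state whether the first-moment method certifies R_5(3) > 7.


E[X] = C(7, 3) · 5^{1 − 3} = 35 · 5^{−2} = 35/25.
As a reduced fraction: E[X] = 7/5 ≈ 1.400000.
Is E[X] < 1? NO.
Since E[X] ≥ 1, the first-moment bound is inconclusive at n = 7; it does NOT by itself certify R_5(3) > 7.

E[X] = 7/5 ≈ 1.400000; E[X] ≥ 1; first-moment method inconclusive here.


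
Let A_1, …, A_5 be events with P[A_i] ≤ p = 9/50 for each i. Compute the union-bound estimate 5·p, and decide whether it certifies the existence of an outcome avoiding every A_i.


Union bound: P[∪_{i=1}^{5} A_i] ≤ Σ_i P[A_i] ≤ 5·p = 5·(9/50) = 9/10.
Numerically: 9/10 ≈ 0.900000.
Is 9/10 < 1? YES.
Since P[∪ A_i] ≤ 9/10 < 1, the complement has P[∩ A_i^c] ≥ 1 − 9/10 = 1/10 > 0, so some outcome avoids every A_i.

5·p = 9/10 ≈ 0.900000; existence CERTIFIED by the union bound.


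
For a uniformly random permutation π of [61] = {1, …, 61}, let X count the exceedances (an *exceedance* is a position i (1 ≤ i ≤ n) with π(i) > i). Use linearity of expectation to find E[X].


Write X = Σ_{i=1}^{61} X_i, where X_i = 1_{π(i) > i}.
For each fixed i, π(i) is uniform over {1, …, 61} (marginal of a uniform permutation), so P[π(i) > i] = (n − i)/n. Summing: Σ_{i=1}^{61} (n − i)/n = (0 + 1 + … + 60)/61 = 61(61 − 1)/(2·61) = (61 − 1)/2.
Hence E[X] = Σ_{i=1}^{61} (61 − i)/61 = 30 ≈ 30.0000.

E[X] = 30 = 30.0000.


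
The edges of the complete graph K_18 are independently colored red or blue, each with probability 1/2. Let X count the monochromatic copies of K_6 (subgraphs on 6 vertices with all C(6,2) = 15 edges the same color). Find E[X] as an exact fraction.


Let X = Σ_S X_S over the C(18, 6) = 18564 subsets S of size 6, where X_S = 1 if the K_6 on S is monochromatic.
For a fixed S, the K_6 on S has C(6, 2) = 15 edges. P[all 15 edges red] = (1/2)^15, and likewise for blue, so P[monochromatic] = 2·(1/2)^15 = 2^{1 − 15} = 1/16384.
By linearity: E[X] = C(18, 6) · 2^{1 − 15} = 18564 · 1/16384 = 4641/4096.
Numerically: E[X] ≈ 1.13306.

E[X] = C(18,6)·2^(1−C(6,2)) = 4641/4096 ≈ 1.13306.


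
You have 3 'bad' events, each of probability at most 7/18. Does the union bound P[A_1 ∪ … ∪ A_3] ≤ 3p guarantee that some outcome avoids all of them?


Union bound: P[∪_{i=1}^{3} A_i] ≤ Σ_i P[A_i] ≤ 3·p = 3·(7/18) = 7/6.
Numerically: 7/6 ≈ 1.1666667.
Is 7/6 < 1? NO.
Since the bound 7/6 is ≥ 1, the union bound is uninformative here; it does NOT by itself certify existence.

3·p = 7/6 ≈ 1.1666667; existence NOT certified by the union bound.


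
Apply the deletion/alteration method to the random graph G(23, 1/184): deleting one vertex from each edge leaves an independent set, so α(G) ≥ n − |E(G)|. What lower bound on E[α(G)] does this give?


E[|E(G)|] = C(23, 2)·p = 253 · (1/184) = 11/8.
E[α(G)] ≥ n − E[|E(G)|] = 23 − 11/8 = 173/8.
Numerically: ≈ 21.6250.
(This is only a lower bound; the true E[α(G)] may be larger.)

E[α(G)] ≥ 173/8 ≈ 21.6250.


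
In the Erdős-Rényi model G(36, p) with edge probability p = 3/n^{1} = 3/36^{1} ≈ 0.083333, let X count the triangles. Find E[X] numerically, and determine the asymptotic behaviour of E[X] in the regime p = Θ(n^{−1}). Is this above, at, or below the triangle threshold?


Number of potential triangles: C(36, 3) = 7140.
Each occurs with probability p³ ≈ (0.083333)³ ≈ 5.7870370e-04.
By linearity: E[X] = C(36, 3)·p³ ≈ 7140 · 5.7870370e-04 ≈ 4.13194.
Here α = 1, so p = 3/n is exactly at the triangle threshold p ~ 1/n. Asymptotically E[X] → c³/6 = 3³/6 = 9/2 ≈ 4.50000, a bounded constant. In this regime the triangle count is asymptotically Poisson(c³/6).

E[X] ≈ 4.13194; in regime p = Θ(1/n^{1}) E[X] stays bounded (at the triangle threshold p ~ 1/n).


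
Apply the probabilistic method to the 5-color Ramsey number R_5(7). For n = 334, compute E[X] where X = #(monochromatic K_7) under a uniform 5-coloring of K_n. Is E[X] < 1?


E[X] = C(334, 7) · 5^{1 − 21} = 86359460961576 · 5^{−20} = 86359460961576/95367431640625.
As a reduced fraction: E[X] = 86359460961576/95367431640625 ≈ 0.906.
Is E[X] < 1? YES.
Since E[X] < 1, there exists a 5-coloring of K_{334} with no monochromatic K_7; hence R_5(7) > 334.

E[X] = 86359460961576/95367431640625 ≈ 0.906; E[X] < 1, so R_5(7) > 334.


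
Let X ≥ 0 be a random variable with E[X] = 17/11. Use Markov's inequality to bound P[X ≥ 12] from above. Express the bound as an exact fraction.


μ = E[X] = 17/11, a = 12.
Markov: P[X ≥ 12] ≤ μ/a = (17/11)/12 = 17/132.
Numerically: ≈ 0.12879.
(Since a = 12 > μ = 1.54545, the bound 17/132 is < 1 and informative.)

P[X ≥ 12] ≤ 17/132 ≈ 0.12879.


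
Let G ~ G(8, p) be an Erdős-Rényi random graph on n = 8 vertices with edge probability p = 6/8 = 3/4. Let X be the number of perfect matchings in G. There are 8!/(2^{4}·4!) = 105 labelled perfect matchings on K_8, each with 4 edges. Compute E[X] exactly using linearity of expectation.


K_8 has 8!/(2^{4}·4!) = 105 labelled perfect matchings.
For each such perfect matching H, let X_H = 1 if all 4 edges of H are present in G. Then P[X_H = 1] = p^{4} = (3/4)^{4} = 81/256.
By linearity: E[X] = Σ_H E[X_H] = 105 · p^{4} = 105 · 81/256 = 8505/256.
Numerically: E[X] ≈ 33.2227.

E[X] = 105 · (3/4)^{4} = 8505/256 ≈ 33.2227.


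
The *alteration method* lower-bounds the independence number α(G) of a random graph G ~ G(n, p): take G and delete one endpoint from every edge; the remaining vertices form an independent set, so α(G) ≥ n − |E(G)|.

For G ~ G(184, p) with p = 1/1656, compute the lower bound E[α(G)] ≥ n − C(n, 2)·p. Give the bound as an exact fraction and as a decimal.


E[|E(G)|] = C(184, 2)·p = 16836 · (1/1656) = 61/6.
E[α(G)] ≥ n − E[|E(G)|] = 184 − 61/6 = 1043/6.
Numerically: ≈ 173.83333.
(This is only a lower bound; the true E[α(G)] may be larger.)

E[α(G)] ≥ 1043/6 ≈ 173.83333.


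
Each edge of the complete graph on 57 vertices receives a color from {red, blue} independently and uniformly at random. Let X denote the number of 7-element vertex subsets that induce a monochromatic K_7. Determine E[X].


Let X = Σ_S X_S over the C(57, 7) = 264385836 subsets S of size 7, where X_S = 1 if the K_7 on S is monochromatic.
For a fixed S, the K_7 on S has C(7, 2) = 21 edges. P[all 21 edges red] = (1/2)^21, and likewise for blue, so P[monochromatic] = 2·(1/2)^21 = 2^{1 − 21} = 1/1048576.
By linearity: E[X] = C(57, 7) · 2^{1 − 21} = 264385836 · 1/1048576 = 66096459/262144.
Numerically: E[X] ≈ 252.13798.

E[X] = C(57,7)·2^(1−C(7,2)) = 66096459/262144 ≈ 252.13798.


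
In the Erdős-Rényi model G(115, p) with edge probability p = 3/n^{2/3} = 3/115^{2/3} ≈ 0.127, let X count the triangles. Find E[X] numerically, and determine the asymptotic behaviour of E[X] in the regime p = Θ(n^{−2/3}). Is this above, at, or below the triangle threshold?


Number of potential triangles: C(115, 3) = 246905.
Each occurs with probability p³ ≈ (0.127)³ ≈ 2.04159e-03.
By linearity: E[X] = C(115, 3)·p³ ≈ 246905 · 2.04159e-03 ≈ 504.078.
Since α = 2/3 < 1, p = c/n^{2/3} ≫ 1/n is above the triangle threshold p ~ 1/n. Asymptotically E[X] ~ (c³/6)·n^{3(1−α)} = (3³/6)·n^{1} → ∞; triangles are abundant w.h.p.

E[X] ≈ 504.078; in regime p = Θ(1/n^{2/3}) E[X] diverges (above the triangle threshold p ~ 1/n).


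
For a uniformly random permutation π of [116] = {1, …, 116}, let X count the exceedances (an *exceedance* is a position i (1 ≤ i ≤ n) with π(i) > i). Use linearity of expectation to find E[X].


Write X = Σ_{i=1}^{116} X_i, where X_i = 1_{π(i) > i}.
For each fixed i, π(i) is uniform over {1, …, 116} (marginal of a uniform permutation), so P[π(i) > i] = (n − i)/n. Summing: Σ_{i=1}^{116} (n − i)/n = (0 + 1 + … + 115)/116 = 116(116 − 1)/(2·116) = (116 − 1)/2.
Hence E[X] = Σ_{i=1}^{116} (116 − i)/116 = 115/2 ≈ 57.500000.

E[X] = 115/2 = 57.500000.


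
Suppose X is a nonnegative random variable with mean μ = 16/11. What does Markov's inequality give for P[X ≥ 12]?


μ = E[X] = 16/11, a = 12.
Markov: P[X ≥ 12] ≤ μ/a = (16/11)/12 = 4/33.
Numerically: ≈ 0.121212.
(Since a = 12 > μ = 1.454545, the bound 4/33 is < 1 and informative.)

P[X ≥ 12] ≤ 4/33 ≈ 0.121212.


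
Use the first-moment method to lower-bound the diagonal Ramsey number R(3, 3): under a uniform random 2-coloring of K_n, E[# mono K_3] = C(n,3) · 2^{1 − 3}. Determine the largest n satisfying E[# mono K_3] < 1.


We need C(n, 3) · 2^{1 − 3} < 1, i.e. C(n, 3) < 2^{3 − 1} = 4.
Check values of n near the boundary:
  n = 3: C(3, 3) = 1; 1 < 4? YES
  n = 4: C(4, 3) = 4; 4 < 4? NO
The largest n with C(n, 3) < 4 is n = 3 (where E[X] = 1/4 ≈ 0.2500). Hence R(3, 3) > 3, i.e. R(3, 3) ≥ 4.

Largest n = 3; hence R(3, 3) > 3.


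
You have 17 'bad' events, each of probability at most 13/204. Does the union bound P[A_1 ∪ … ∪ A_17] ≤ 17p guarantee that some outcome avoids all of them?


Union bound: P[∪_{i=1}^{17} A_i] ≤ Σ_i P[A_i] ≤ 17·p = 17·(13/204) = 13/12.
Numerically: 13/12 ≈ 1.083333.
Is 13/12 < 1? NO.
Since the bound 13/12 is ≥ 1, the union bound is uninformative here; it does NOT by itself certify existence.

17·p = 13/12 ≈ 1.083333; existence NOT certified by the union bound.


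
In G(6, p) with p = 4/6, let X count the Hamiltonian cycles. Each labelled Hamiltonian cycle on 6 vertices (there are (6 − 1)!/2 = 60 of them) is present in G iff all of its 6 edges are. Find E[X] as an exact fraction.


K_6 has (6 − 1)!/2 = 60 labelled Hamiltonian cycles.
For each such Hamiltonian cycle H, let X_H = 1 if all 6 edges of H are present in G. Then P[X_H = 1] = p^{6} = (2/3)^{6} = 64/729.
By linearity: E[X] = Σ_H E[X_H] = 60 · p^{6} = 60 · 64/729 = 1280/243.
Numerically: E[X] ≈ 5.2675.

E[X] = 60 · (2/3)^{6} = 1280/243 ≈ 5.2675.


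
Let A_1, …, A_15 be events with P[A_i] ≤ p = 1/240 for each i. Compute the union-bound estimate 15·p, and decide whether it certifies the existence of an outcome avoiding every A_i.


Union bound: P[∪_{i=1}^{15} A_i] ≤ Σ_i P[A_i] ≤ 15·p = 15·(1/240) = 1/16.
Numerically: 1/16 ≈ 0.062500.
Is 1/16 < 1? YES.
Since P[∪ A_i] ≤ 1/16 < 1, the complement has P[∩ A_i^c] ≥ 1 − 1/16 = 15/16 > 0, so some outcome avoids every A_i.

15·p = 1/16 ≈ 0.062500; existence CERTIFIED by the union bound.


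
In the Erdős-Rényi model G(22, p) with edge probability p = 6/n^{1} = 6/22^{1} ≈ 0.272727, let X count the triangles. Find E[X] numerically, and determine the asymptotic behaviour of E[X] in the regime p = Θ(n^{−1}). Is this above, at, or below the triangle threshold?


Number of potential triangles: C(22, 3) = 1540.
Each occurs with probability p³ ≈ (0.272727)³ ≈ 2.02854996e-02.
By linearity: E[X] = C(22, 3)·p³ ≈ 1540 · 2.02854996e-02 ≈ 31.239669.
Here α = 1, so p = 6/n is exactly at the triangle threshold p ~ 1/n. Asymptotically E[X] → c³/6 = 6³/6 = 36 ≈ 36.000000, a bounded constant. In this regime the triangle count is asymptotically Poisson(c³/6).

E[X] ≈ 31.239669; in regime p = Θ(1/n^{1}) E[X] stays bounded (at the triangle threshold p ~ 1/n).


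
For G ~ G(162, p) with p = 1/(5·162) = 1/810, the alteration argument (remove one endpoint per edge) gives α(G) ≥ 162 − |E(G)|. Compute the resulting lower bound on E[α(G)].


E[|E(G)|] = C(162, 2)·p = 13041 · (1/810) = 161/10.
E[α(G)] ≥ n − E[|E(G)|] = 162 − 161/10 = 1459/10.
Numerically: ≈ 145.900000.
(This is only a lower bound; the true E[α(G)] may be larger.)

E[α(G)] ≥ 1459/10 ≈ 145.900000.


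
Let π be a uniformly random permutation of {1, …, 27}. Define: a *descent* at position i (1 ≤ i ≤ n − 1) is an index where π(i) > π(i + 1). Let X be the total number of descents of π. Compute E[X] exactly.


Write X = Σ X_I over i = 1, …, 26, with X_I the indicator of one descent.
There are 26 indicators.
For each fixed i, the pair (π(i), π(i+1)) is a uniformly random ordered pair of distinct values from {1, …, 27}; by symmetry P[π(i) > π(i+1)] = 1/2.
By linearity: E[X] = 26 · (1/2) = (27 − 1) · (1/2) = 13 ≈ 13.0000.

E[X] = 13 = 13.0000.


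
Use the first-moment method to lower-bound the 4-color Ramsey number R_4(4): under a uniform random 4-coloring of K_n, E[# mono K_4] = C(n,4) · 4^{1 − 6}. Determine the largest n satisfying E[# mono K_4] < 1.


We need C(n, 4) · 4^{1 − 6} < 1, i.e. C(n, 4) < 4^{6 − 1} = 1024.
Check values of n near the boundary:
  n = 10: C(10, 4) = 210; 210 < 1024? YES
  n = 11: C(11, 4) = 330; 330 < 1024? YES
  n = 12: C(12, 4) = 495; 495 < 1024? YES
  n = 13: C(13, 4) = 715; 715 < 1024? YES
  n = 14: C(14, 4) = 1001; 1001 < 1024? YES
  n = 15: C(15, 4) = 1365; 1365 < 1024? NO
  n = 16: C(16, 4) = 1820; 1820 < 1024? NO
The largest n with C(n, 4) < 1024 is n = 14 (where E[X] = 1001/1024 ≈ 0.9775391). Hence R_4(4) > 14, i.e. R_4(4) ≥ 15.

Largest n = 14; hence R_4(4) > 14.


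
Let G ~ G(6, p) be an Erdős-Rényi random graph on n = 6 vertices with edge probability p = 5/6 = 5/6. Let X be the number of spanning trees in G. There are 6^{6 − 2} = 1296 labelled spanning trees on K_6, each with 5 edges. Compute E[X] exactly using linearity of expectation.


K_6 has 6^{6 − 2} = 1296 labelled spanning trees.
For each such spanning tree H, let X_H = 1 if all 5 edges of H are present in G. Then P[X_H = 1] = p^{5} = (5/6)^{5} = 3125/7776.
By linearity: E[X] = Σ_H E[X_H] = 1296 · p^{5} = 1296 · 3125/7776 = 3125/6.
Numerically: E[X] ≈ 520.8.

E[X] = 1296 · (5/6)^{5} = 3125/6 ≈ 520.8.


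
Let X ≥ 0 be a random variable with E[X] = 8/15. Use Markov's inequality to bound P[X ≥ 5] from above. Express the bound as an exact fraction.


μ = E[X] = 8/15, a = 5.
Markov: P[X ≥ 5] ≤ μ/a = (8/15)/5 = 8/75.
Numerically: ≈ 0.1067.
(Since a = 5 > μ = 0.5333, the bound 8/75 is < 1 and informative.)

P[X ≥ 5] ≤ 8/75 ≈ 0.1067.


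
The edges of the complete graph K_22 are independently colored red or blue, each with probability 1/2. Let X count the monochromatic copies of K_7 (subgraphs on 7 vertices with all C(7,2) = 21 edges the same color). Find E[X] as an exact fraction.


Let X = Σ_S X_S over the C(22, 7) = 170544 subsets S of size 7, where X_S = 1 if the K_7 on S is monochromatic.
For a fixed S, the K_7 on S has C(7, 2) = 21 edges. P[all 21 edges red] = (1/2)^21, and likewise for blue, so P[monochromatic] = 2·(1/2)^21 = 2^{1 − 21} = 1/1048576.
By linearity of expectation: E[X] = C(22, 7) · 2^{1 − 21} = 170544 · 1/1048576 = 10659/65536.
Numerically: E[X] ≈ 0.163.

E[X] = C(22,7)·2^(1−C(7,2)) = 10659/65536 ≈ 0.163.


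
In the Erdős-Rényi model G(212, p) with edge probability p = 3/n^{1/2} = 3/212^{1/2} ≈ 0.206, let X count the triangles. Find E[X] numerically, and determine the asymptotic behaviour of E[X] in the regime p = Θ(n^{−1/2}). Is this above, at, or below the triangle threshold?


Number of potential triangles: C(212, 3) = 1565620.
Each occurs with probability p³ ≈ (0.206)³ ≈ 8.74702e-03.
By linearity: E[X] = C(212, 3)·p³ ≈ 1565620 · 8.74702e-03 ≈ 13694.505.
Since α = 1/2 < 1, p = c/n^{1/2} ≫ 1/n is above the triangle threshold p ~ 1/n. Asymptotically E[X] ~ (c³/6)·n^{3(1−α)} = (3³/6)·n^{1.5} → ∞; triangles are abundant w.h.p.

E[X] ≈ 13694.505; in regime p = Θ(1/n^{1/2}) E[X] diverges (above the triangle threshold p ~ 1/n).


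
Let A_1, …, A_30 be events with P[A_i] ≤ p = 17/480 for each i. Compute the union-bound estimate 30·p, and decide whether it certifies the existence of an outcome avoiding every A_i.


Union bound: P[∪_{i=1}^{30} A_i] ≤ Σ_i P[A_i] ≤ 30·p = 30·(17/480) = 17/16.
Numerically: 17/16 ≈ 1.06250.
Is 17/16 < 1? NO.
Since the bound 17/16 is ≥ 1, the union bound is uninformative here; it does NOT by itself certify existence.

30·p = 17/16 ≈ 1.06250; existence NOT certified by the union bound.


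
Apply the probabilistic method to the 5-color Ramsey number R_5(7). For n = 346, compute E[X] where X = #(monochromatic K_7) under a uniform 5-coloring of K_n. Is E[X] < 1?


E[X] = C(346, 7) · 5^{1 − 21} = 110809404801480 · 5^{−20} = 110809404801480/95367431640625.
As a reduced fraction: E[X] = 22161880960296/19073486328125 ≈ 1.162.
Is E[X] < 1? NO.
Since E[X] ≥ 1, the first-moment bound is inconclusive at n = 346; it does NOT by itself certify R_5(7) > 346.

E[X] = 22161880960296/19073486328125 ≈ 1.162; E[X] ≥ 1; first-moment method inconclusive here.


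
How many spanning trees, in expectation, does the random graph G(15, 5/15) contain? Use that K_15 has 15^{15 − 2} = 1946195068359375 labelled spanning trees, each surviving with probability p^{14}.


K_15 has 15^{15 − 2} = 1946195068359375 labelled spanning trees.
For each such spanning tree H, let X_H = 1 if all 14 edges of H are present in G. Then P[X_H = 1] = p^{14} = (1/3)^{14} = 1/4782969.
Summing the indicators: E[X] = Σ_H E[X_H] = 1946195068359375 · p^{14} = 1946195068359375 · 1/4782969 = 1220703125/3.
Numerically: E[X] ≈ 4.06901e+08.

E[X] = 1946195068359375 · (1/3)^{14} = 1220703125/3 ≈ 4.06901e+08.


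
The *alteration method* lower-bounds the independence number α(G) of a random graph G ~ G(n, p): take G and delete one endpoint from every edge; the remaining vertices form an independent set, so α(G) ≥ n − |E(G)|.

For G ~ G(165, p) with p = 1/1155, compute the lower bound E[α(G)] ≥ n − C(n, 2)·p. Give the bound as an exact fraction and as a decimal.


E[|E(G)|] = C(165, 2)·p = 13530 · (1/1155) = 82/7.
E[α(G)] ≥ n − E[|E(G)|] = 165 − 82/7 = 1073/7.
Numerically: ≈ 153.285714.
(This is only a lower bound; the true E[α(G)] may be larger.)

E[α(G)] ≥ 1073/7 ≈ 153.285714.


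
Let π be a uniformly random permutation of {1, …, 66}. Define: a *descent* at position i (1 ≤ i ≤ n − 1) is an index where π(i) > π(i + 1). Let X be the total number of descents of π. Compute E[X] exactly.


Write X = Σ X_I over i = 1, …, 65, with X_I the indicator of one descent.
There are 65 indicators.
For each fixed i, the pair (π(i), π(i+1)) is a uniformly random ordered pair of distinct values from {1, …, 66}; by symmetry P[π(i) > π(i+1)] = 1/2.
By linearity: E[X] = 65 · (1/2) = (66 − 1) · (1/2) = 65/2 ≈ 32.5000.

E[X] = 65/2 = 32.5000.


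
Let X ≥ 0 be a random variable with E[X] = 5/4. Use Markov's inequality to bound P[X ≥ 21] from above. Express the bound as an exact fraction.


μ = E[X] = 5/4, a = 21.
Markov: P[X ≥ 21] ≤ μ/a = (5/4)/21 = 5/84.
Numerically: ≈ 0.059524.
(Since a = 21 > μ = 1.250000, the bound 5/84 is < 1 and informative.)

P[X ≥ 21] ≤ 5/84 ≈ 0.059524.


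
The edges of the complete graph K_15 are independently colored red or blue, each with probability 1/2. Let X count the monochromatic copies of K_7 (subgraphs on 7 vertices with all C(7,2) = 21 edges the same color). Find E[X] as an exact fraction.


Let X = Σ_S X_S over the C(15, 7) = 6435 subsets S of size 7, where X_S = 1 if the K_7 on S is monochromatic.
For a fixed S, the K_7 on S has C(7, 2) = 21 edges. P[all 21 edges red] = (1/2)^21, and likewise for blue, so P[monochromatic] = 2·(1/2)^21 = 2^{1 − 21} = 1/1048576.
By linearity of expectation: E[X] = C(15, 7) · 2^{1 − 21} = 6435 · 1/1048576 = 6435/1048576.
Numerically: E[X] ≈ 0.0061.

E[X] = C(15,7)·2^(1−C(7,2)) = 6435/1048576 ≈ 0.0061.


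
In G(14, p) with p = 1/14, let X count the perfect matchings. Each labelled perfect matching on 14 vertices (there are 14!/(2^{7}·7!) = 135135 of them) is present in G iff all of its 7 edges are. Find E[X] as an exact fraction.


K_14 has 14!/(2^{7}·7!) = 135135 labelled perfect matchings.
For each such perfect matching H, let X_H = 1 if all 7 edges of H are present in G. Then P[X_H = 1] = p^{7} = (1/14)^{7} = 1/105413504.
Summing the indicators: E[X] = Σ_H E[X_H] = 135135 · p^{7} = 135135 · 1/105413504 = 19305/15059072.
Numerically: E[X] ≈ 0.00128195.

E[X] = 135135 · (1/14)^{7} = 19305/15059072 ≈ 0.00128195.


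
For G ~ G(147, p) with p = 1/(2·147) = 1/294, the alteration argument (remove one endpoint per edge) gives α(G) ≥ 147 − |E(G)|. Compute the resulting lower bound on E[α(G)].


E[|E(G)|] = C(147, 2)·p = 10731 · (1/294) = 73/2.
E[α(G)] ≥ n − E[|E(G)|] = 147 − 73/2 = 221/2.
Numerically: ≈ 110.500000.
(This is only a lower bound; the true E[α(G)] may be larger.)

E[α(G)] ≥ 221/2 ≈ 110.500000.


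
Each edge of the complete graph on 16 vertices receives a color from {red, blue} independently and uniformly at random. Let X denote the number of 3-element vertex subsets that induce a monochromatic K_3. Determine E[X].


Let X = Σ_S X_S over the C(16, 3) = 560 subsets S of size 3, where X_S = 1 if the K_3 on S is monochromatic.
For a fixed S, the K_3 on S has C(3, 2) = 3 edges. P[all 3 edges red] = (1/2)^3, and likewise for blue, so P[monochromatic] = 2·(1/2)^3 = 2^{1 − 3} = 1/4.
Summing: E[X] = C(16, 3) · 2^{1 − 3} = 560 · 1/4 = 140.
Numerically: E[X] ≈ 140.0000.

E[X] = C(16,3)·2^(1−C(3,2)) = 140 ≈ 140.0000.


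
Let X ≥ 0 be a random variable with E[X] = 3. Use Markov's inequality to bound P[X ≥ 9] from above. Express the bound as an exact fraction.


μ = E[X] = 3, a = 9.
Markov: P[X ≥ 9] ≤ μ/a = (3)/9 = 1/3.
Numerically: ≈ 0.333.
(Since a = 9 > μ = 3.000, the bound 1/3 is < 1 and informative.)

P[X ≥ 9] ≤ 1/3 ≈ 0.333.


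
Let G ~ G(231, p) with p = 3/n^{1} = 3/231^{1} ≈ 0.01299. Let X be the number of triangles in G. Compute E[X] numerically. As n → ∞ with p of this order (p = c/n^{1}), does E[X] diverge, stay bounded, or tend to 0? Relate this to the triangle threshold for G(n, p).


Number of potential triangles: C(231, 3) = 2027795.
Each occurs with probability p³ ≈ (0.01299)³ ≈ 2.190422e-06.
By linearity: E[X] = C(231, 3)·p³ ≈ 2027795 · 2.190422e-06 ≈ 4.4417.
Here α = 1, so p = 3/n is exactly at the triangle threshold p ~ 1/n. Asymptotically E[X] → c³/6 = 3³/6 = 9/2 ≈ 4.5000, a bounded constant. In this regime the triangle count is asymptotically Poisson(c³/6).

E[X] ≈ 4.4417; in regime p = Θ(1/n^{1}) E[X] stays bounded (at the triangle threshold p ~ 1/n).


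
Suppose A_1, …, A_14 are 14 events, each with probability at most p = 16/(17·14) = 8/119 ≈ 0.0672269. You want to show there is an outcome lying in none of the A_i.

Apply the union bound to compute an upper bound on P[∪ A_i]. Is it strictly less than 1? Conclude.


Union bound: P[∪_{i=1}^{14} A_i] ≤ Σ_i P[A_i] ≤ 14·p = 14·(8/119) = 16/17.
Numerically: 16/17 ≈ 0.9411765.
Is 16/17 < 1? YES.
Since P[∪ A_i] ≤ 16/17 < 1, the complement has P[∩ A_i^c] ≥ 1 − 16/17 = 1/17 > 0, so some outcome avoids every A_i.

14·p = 16/17 ≈ 0.9411765; existence CERTIFIED by the union bound.


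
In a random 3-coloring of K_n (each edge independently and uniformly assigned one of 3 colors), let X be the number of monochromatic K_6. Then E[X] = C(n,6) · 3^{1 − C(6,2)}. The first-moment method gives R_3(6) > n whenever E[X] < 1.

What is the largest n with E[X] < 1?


We need C(n, 6) · 3^{1 − 15} < 1, i.e. C(n, 6) < 3^{15 − 1} = 4782969.
Check values of n near the boundary:
  n = 39: C(39, 6) = 3262623; 3262623 < 4782969? YES
  n = 40: C(40, 6) = 3838380; 3838380 < 4782969? YES
  n = 41: C(41, 6) = 4496388; 4496388 < 4782969? YES
  n = 42: C(42, 6) = 5245786; 5245786 < 4782969? NO
The largest n with C(n, 6) < 4782969 is n = 41 (where E[X] = 1498796/1594323 ≈ 0.9400830). Hence R_3(6) > 41, i.e. R_3(6) ≥ 42.

Largest n = 41; hence R_3(6) > 41.


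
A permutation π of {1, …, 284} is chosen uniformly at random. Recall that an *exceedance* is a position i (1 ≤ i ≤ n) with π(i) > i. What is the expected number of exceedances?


Write X = Σ_{i=1}^{284} X_i, where X_i = 1_{π(i) > i}.
For each fixed i, π(i) is uniform over {1, …, 284} (marginal of a uniform permutation), so P[π(i) > i] = (n − i)/n. Summing: Σ_{i=1}^{284} (n − i)/n = (0 + 1 + … + 283)/284 = 284(284 − 1)/(2·284) = (284 − 1)/2.
Hence E[X] = Σ_{i=1}^{284} (284 − i)/284 = 283/2 ≈ 141.500.

E[X] = 283/2 = 141.500.


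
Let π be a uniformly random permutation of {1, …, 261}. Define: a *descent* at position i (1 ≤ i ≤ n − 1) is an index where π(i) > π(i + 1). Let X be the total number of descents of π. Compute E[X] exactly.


Write X = Σ X_I over i = 1, …, 260, with X_I the indicator of one descent.
There are 260 indicators.
For each fixed i, the pair (π(i), π(i+1)) is a uniformly random ordered pair of distinct values from {1, …, 261}; by symmetry P[π(i) > π(i+1)] = 1/2.
By linearity: E[X] = 260 · (1/2) = (261 − 1) · (1/2) = 130 ≈ 130.0000.

E[X] = 130 = 130.0000.


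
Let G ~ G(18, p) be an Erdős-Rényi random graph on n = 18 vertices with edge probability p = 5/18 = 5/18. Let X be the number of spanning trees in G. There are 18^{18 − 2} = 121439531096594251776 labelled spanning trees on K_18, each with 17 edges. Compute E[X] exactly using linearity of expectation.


K_18 has 18^{18 − 2} = 121439531096594251776 labelled spanning trees.
For each such spanning tree H, let X_H = 1 if all 17 edges of H are present in G. Then P[X_H = 1] = p^{17} = (5/18)^{17} = 762939453125/2185911559738696531968.
By linearity: E[X] = Σ_H E[X_H] = 121439531096594251776 · p^{17} = 121439531096594251776 · 762939453125/2185911559738696531968 = 762939453125/18.
Numerically: E[X] ≈ 4.2386e+10.

E[X] = 121439531096594251776 · (5/18)^{17} = 762939453125/18 ≈ 4.2386e+10.


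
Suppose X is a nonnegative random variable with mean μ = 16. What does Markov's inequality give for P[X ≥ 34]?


μ = E[X] = 16, a = 34.
Markov: P[X ≥ 34] ≤ μ/a = (16)/34 = 8/17.
Numerically: ≈ 0.471.
(Since a = 34 > μ = 16.000, the bound 8/17 is < 1 and informative.)

P[X ≥ 34] ≤ 8/17 ≈ 0.471.


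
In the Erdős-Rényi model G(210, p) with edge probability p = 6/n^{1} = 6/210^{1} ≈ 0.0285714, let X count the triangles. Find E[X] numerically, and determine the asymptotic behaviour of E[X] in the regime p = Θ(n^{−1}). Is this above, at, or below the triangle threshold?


Number of potential triangles: C(210, 3) = 1521520.
Each occurs with probability p³ ≈ (0.0285714)³ ≈ 2.33236152e-05.
By linearity: E[X] = C(210, 3)·p³ ≈ 1521520 · 2.33236152e-05 ≈ 35.487347.
Here α = 1, so p = 6/n is exactly at the triangle threshold p ~ 1/n. Asymptotically E[X] → c³/6 = 6³/6 = 36 ≈ 36.000000, a bounded constant. In this regime the triangle count is asymptotically Poisson(c³/6).

E[X] ≈ 35.487347; in regime p = Θ(1/n^{1}) E[X] stays bounded (at the triangle threshold p ~ 1/n).


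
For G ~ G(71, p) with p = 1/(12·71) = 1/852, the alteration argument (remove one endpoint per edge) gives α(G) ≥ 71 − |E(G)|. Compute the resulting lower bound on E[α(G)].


E[|E(G)|] = C(71, 2)·p = 2485 · (1/852) = 35/12.
E[α(G)] ≥ n − E[|E(G)|] = 71 − 35/12 = 817/12.
Numerically: ≈ 68.08333.
(This is only a lower bound; the true E[α(G)] may be larger.)

E[α(G)] ≥ 817/12 ≈ 68.08333.


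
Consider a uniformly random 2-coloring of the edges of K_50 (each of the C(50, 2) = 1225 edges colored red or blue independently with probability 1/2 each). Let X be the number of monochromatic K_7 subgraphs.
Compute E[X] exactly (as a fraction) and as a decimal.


Let X = Σ_S X_S over the C(50, 7) = 99884400 subsets S of size 7, where X_S = 1 if the K_7 on S is monochromatic.
For a fixed S, the K_7 on S has C(7, 2) = 21 edges. P[all 21 edges red] = (1/2)^21, and likewise for blue, so P[monochromatic] = 2·(1/2)^21 = 2^{1 − 21} = 1/1048576.
Summing: E[X] = C(50, 7) · 2^{1 − 21} = 99884400 · 1/1048576 = 6242775/65536.
Numerically: E[X] ≈ 95.2572.

E[X] = C(50,7)·2^(1−C(7,2)) = 6242775/65536 ≈ 95.2572.


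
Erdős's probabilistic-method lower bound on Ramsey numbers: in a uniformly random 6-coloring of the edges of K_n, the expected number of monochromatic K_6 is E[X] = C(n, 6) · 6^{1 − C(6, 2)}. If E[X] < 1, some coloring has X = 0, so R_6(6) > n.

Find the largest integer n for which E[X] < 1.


We need C(n, 6) · 6^{1 − 15} < 1, i.e. C(n, 6) < 6^{15 − 1} = 78364164096.
Check values of n near the boundary:
  n = 197: C(197, 6) = 75176946208; 75176946208 < 78364164096? YES
  n = 198: C(198, 6) = 77526225777; 77526225777 < 78364164096? YES
  n = 199: C(199, 6) = 79936367511; 79936367511 < 78364164096? NO
  n = 200: C(200, 6) = 82408626300; 82408626300 < 78364164096? NO
The largest n with C(n, 6) < 78364164096 is n = 198 (where E[X] = 25842075259/26121388032 ≈ 0.98931). Hence R_6(6) > 198, i.e. R_6(6) ≥ 199.

Largest n = 198; hence R_6(6) > 198.
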